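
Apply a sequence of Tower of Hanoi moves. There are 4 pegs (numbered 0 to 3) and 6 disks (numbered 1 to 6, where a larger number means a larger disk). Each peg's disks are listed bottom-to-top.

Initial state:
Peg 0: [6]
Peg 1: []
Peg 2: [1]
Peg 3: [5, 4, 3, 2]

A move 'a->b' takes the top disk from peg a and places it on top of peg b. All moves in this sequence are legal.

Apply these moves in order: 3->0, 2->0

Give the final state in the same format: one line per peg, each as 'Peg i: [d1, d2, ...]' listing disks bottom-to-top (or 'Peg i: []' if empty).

Answer: Peg 0: [6, 2, 1]
Peg 1: []
Peg 2: []
Peg 3: [5, 4, 3]

Derivation:
After move 1 (3->0):
Peg 0: [6, 2]
Peg 1: []
Peg 2: [1]
Peg 3: [5, 4, 3]

After move 2 (2->0):
Peg 0: [6, 2, 1]
Peg 1: []
Peg 2: []
Peg 3: [5, 4, 3]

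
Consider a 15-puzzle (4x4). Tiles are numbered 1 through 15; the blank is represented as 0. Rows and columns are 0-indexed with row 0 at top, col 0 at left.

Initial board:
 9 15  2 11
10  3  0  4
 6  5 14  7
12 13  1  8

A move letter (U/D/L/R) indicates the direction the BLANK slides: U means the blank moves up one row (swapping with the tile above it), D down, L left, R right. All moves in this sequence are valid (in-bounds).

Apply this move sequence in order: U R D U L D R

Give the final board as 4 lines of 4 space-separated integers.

Answer:  9 15  2 11
10  3  4  0
 6  5 14  7
12 13  1  8

Derivation:
After move 1 (U):
 9 15  0 11
10  3  2  4
 6  5 14  7
12 13  1  8

After move 2 (R):
 9 15 11  0
10  3  2  4
 6  5 14  7
12 13  1  8

After move 3 (D):
 9 15 11  4
10  3  2  0
 6  5 14  7
12 13  1  8

After move 4 (U):
 9 15 11  0
10  3  2  4
 6  5 14  7
12 13  1  8

After move 5 (L):
 9 15  0 11
10  3  2  4
 6  5 14  7
12 13  1  8

After move 6 (D):
 9 15  2 11
10  3  0  4
 6  5 14  7
12 13  1  8

After move 7 (R):
 9 15  2 11
10  3  4  0
 6  5 14  7
12 13  1  8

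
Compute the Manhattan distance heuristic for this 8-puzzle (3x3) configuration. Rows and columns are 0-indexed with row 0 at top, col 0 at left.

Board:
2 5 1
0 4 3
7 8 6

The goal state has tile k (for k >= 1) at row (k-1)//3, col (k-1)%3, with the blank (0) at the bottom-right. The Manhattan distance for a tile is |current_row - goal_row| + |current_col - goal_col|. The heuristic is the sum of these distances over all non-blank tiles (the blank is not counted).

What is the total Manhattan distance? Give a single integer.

Answer: 7

Derivation:
Tile 2: (0,0)->(0,1) = 1
Tile 5: (0,1)->(1,1) = 1
Tile 1: (0,2)->(0,0) = 2
Tile 4: (1,1)->(1,0) = 1
Tile 3: (1,2)->(0,2) = 1
Tile 7: (2,0)->(2,0) = 0
Tile 8: (2,1)->(2,1) = 0
Tile 6: (2,2)->(1,2) = 1
Sum: 1 + 1 + 2 + 1 + 1 + 0 + 0 + 1 = 7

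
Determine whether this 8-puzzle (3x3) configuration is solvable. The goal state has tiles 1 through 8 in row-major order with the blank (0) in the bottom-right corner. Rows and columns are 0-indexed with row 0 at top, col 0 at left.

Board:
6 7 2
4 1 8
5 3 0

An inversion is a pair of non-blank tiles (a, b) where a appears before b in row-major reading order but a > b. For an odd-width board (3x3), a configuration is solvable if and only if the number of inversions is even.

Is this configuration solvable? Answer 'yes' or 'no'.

Answer: yes

Derivation:
Inversions (pairs i<j in row-major order where tile[i] > tile[j] > 0): 16
16 is even, so the puzzle is solvable.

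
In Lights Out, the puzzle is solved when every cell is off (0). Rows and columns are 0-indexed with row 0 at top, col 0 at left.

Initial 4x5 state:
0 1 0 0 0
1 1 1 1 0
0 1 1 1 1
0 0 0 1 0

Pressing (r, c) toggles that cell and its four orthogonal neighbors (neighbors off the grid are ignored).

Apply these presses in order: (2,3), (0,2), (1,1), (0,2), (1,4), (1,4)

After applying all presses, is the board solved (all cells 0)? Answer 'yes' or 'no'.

After press 1 at (2,3):
0 1 0 0 0
1 1 1 0 0
0 1 0 0 0
0 0 0 0 0

After press 2 at (0,2):
0 0 1 1 0
1 1 0 0 0
0 1 0 0 0
0 0 0 0 0

After press 3 at (1,1):
0 1 1 1 0
0 0 1 0 0
0 0 0 0 0
0 0 0 0 0

After press 4 at (0,2):
0 0 0 0 0
0 0 0 0 0
0 0 0 0 0
0 0 0 0 0

After press 5 at (1,4):
0 0 0 0 1
0 0 0 1 1
0 0 0 0 1
0 0 0 0 0

After press 6 at (1,4):
0 0 0 0 0
0 0 0 0 0
0 0 0 0 0
0 0 0 0 0

Lights still on: 0

Answer: yes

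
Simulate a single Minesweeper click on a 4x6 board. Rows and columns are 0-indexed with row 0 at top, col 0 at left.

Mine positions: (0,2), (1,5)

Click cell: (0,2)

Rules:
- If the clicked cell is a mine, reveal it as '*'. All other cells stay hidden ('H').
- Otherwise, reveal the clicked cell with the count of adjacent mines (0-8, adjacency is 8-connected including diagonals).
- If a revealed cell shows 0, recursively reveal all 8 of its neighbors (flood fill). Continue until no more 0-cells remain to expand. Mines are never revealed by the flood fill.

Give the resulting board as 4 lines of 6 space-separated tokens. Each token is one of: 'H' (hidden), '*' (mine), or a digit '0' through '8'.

H H * H H H
H H H H H H
H H H H H H
H H H H H H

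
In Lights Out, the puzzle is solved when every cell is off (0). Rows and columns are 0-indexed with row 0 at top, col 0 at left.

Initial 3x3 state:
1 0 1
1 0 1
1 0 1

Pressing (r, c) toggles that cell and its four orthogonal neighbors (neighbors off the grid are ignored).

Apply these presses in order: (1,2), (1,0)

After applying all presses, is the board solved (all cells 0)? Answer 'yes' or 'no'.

After press 1 at (1,2):
1 0 0
1 1 0
1 0 0

After press 2 at (1,0):
0 0 0
0 0 0
0 0 0

Lights still on: 0

Answer: yes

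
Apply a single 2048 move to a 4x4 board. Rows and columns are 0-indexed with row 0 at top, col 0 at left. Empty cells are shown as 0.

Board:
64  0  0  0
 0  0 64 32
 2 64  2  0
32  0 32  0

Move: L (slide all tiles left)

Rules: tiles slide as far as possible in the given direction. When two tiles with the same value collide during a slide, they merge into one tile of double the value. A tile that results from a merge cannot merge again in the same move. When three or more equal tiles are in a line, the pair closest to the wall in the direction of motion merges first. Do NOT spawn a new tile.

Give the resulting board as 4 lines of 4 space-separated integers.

Answer: 64  0  0  0
64 32  0  0
 2 64  2  0
64  0  0  0

Derivation:
Slide left:
row 0: [64, 0, 0, 0] -> [64, 0, 0, 0]
row 1: [0, 0, 64, 32] -> [64, 32, 0, 0]
row 2: [2, 64, 2, 0] -> [2, 64, 2, 0]
row 3: [32, 0, 32, 0] -> [64, 0, 0, 0]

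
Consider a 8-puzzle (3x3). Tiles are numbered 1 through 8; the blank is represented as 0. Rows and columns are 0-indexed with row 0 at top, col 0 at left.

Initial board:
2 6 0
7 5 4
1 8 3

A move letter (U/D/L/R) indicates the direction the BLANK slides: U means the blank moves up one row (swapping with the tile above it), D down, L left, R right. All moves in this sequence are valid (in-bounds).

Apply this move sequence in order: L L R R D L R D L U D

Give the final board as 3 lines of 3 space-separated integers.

Answer: 2 6 4
7 5 3
1 0 8

Derivation:
After move 1 (L):
2 0 6
7 5 4
1 8 3

After move 2 (L):
0 2 6
7 5 4
1 8 3

After move 3 (R):
2 0 6
7 5 4
1 8 3

After move 4 (R):
2 6 0
7 5 4
1 8 3

After move 5 (D):
2 6 4
7 5 0
1 8 3

After move 6 (L):
2 6 4
7 0 5
1 8 3

After move 7 (R):
2 6 4
7 5 0
1 8 3

After move 8 (D):
2 6 4
7 5 3
1 8 0

After move 9 (L):
2 6 4
7 5 3
1 0 8

After move 10 (U):
2 6 4
7 0 3
1 5 8

After move 11 (D):
2 6 4
7 5 3
1 0 8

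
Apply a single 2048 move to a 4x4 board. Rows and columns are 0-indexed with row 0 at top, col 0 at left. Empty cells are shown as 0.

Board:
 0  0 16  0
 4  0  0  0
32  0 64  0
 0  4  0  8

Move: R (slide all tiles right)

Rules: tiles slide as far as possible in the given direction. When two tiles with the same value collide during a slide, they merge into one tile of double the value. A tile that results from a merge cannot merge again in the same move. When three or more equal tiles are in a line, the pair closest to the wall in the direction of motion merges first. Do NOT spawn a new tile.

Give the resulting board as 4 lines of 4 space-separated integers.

Answer:  0  0  0 16
 0  0  0  4
 0  0 32 64
 0  0  4  8

Derivation:
Slide right:
row 0: [0, 0, 16, 0] -> [0, 0, 0, 16]
row 1: [4, 0, 0, 0] -> [0, 0, 0, 4]
row 2: [32, 0, 64, 0] -> [0, 0, 32, 64]
row 3: [0, 4, 0, 8] -> [0, 0, 4, 8]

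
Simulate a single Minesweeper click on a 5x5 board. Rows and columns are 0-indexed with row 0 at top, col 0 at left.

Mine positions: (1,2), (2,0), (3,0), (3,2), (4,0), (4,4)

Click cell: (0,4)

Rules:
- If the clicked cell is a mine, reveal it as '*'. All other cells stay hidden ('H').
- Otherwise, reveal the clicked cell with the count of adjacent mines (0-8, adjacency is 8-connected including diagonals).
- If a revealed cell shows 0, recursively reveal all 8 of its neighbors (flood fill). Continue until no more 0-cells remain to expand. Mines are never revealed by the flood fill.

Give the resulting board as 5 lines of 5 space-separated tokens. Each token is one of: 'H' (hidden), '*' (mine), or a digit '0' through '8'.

H H H 1 0
H H H 1 0
H H H 2 0
H H H 2 1
H H H H H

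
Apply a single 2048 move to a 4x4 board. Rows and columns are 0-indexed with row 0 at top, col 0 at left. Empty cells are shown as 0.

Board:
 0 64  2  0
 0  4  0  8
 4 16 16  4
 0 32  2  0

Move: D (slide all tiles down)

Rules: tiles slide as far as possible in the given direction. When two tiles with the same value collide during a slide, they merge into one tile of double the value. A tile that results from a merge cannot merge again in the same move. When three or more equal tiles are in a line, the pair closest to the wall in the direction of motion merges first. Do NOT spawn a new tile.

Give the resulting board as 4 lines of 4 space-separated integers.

Slide down:
col 0: [0, 0, 4, 0] -> [0, 0, 0, 4]
col 1: [64, 4, 16, 32] -> [64, 4, 16, 32]
col 2: [2, 0, 16, 2] -> [0, 2, 16, 2]
col 3: [0, 8, 4, 0] -> [0, 0, 8, 4]

Answer:  0 64  0  0
 0  4  2  0
 0 16 16  8
 4 32  2  4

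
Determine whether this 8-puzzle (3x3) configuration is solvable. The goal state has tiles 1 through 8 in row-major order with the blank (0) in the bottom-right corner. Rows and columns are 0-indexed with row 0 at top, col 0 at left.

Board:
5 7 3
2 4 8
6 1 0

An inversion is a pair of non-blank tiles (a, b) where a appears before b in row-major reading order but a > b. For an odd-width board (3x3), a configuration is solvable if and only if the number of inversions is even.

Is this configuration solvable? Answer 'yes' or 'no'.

Answer: yes

Derivation:
Inversions (pairs i<j in row-major order where tile[i] > tile[j] > 0): 16
16 is even, so the puzzle is solvable.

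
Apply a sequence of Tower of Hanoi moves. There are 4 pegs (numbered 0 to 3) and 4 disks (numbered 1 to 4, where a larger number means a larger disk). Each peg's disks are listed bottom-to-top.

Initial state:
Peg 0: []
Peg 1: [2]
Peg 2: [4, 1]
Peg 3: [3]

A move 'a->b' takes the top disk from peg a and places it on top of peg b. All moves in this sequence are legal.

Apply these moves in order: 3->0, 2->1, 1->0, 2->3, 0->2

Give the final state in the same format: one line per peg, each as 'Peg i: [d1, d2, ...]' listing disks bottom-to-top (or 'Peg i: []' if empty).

Answer: Peg 0: [3]
Peg 1: [2]
Peg 2: [1]
Peg 3: [4]

Derivation:
After move 1 (3->0):
Peg 0: [3]
Peg 1: [2]
Peg 2: [4, 1]
Peg 3: []

After move 2 (2->1):
Peg 0: [3]
Peg 1: [2, 1]
Peg 2: [4]
Peg 3: []

After move 3 (1->0):
Peg 0: [3, 1]
Peg 1: [2]
Peg 2: [4]
Peg 3: []

After move 4 (2->3):
Peg 0: [3, 1]
Peg 1: [2]
Peg 2: []
Peg 3: [4]

After move 5 (0->2):
Peg 0: [3]
Peg 1: [2]
Peg 2: [1]
Peg 3: [4]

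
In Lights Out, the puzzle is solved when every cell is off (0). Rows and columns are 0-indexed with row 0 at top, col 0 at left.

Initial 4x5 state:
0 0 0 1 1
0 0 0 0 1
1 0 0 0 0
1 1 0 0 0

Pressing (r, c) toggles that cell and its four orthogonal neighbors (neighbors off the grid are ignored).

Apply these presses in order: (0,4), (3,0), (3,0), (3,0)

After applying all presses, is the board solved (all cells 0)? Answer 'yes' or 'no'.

Answer: yes

Derivation:
After press 1 at (0,4):
0 0 0 0 0
0 0 0 0 0
1 0 0 0 0
1 1 0 0 0

After press 2 at (3,0):
0 0 0 0 0
0 0 0 0 0
0 0 0 0 0
0 0 0 0 0

After press 3 at (3,0):
0 0 0 0 0
0 0 0 0 0
1 0 0 0 0
1 1 0 0 0

After press 4 at (3,0):
0 0 0 0 0
0 0 0 0 0
0 0 0 0 0
0 0 0 0 0

Lights still on: 0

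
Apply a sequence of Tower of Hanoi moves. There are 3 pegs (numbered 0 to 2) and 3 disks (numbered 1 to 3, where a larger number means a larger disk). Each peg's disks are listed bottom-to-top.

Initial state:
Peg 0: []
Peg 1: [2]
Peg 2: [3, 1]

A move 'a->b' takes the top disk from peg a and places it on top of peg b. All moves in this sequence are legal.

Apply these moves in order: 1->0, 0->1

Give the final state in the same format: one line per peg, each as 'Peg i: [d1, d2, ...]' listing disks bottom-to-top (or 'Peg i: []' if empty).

Answer: Peg 0: []
Peg 1: [2]
Peg 2: [3, 1]

Derivation:
After move 1 (1->0):
Peg 0: [2]
Peg 1: []
Peg 2: [3, 1]

After move 2 (0->1):
Peg 0: []
Peg 1: [2]
Peg 2: [3, 1]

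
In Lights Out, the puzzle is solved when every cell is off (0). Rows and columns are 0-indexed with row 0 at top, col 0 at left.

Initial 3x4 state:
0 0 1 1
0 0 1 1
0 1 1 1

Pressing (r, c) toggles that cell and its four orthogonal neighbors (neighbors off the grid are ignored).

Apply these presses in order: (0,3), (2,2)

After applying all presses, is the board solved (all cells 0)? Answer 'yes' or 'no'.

After press 1 at (0,3):
0 0 0 0
0 0 1 0
0 1 1 1

After press 2 at (2,2):
0 0 0 0
0 0 0 0
0 0 0 0

Lights still on: 0

Answer: yes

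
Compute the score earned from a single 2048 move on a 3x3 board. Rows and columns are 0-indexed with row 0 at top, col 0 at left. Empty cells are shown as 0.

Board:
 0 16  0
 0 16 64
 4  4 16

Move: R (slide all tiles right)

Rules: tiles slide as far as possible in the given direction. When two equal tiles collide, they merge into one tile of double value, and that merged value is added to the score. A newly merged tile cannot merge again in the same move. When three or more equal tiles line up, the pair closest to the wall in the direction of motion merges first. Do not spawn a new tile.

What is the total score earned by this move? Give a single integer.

Answer: 8

Derivation:
Slide right:
row 0: [0, 16, 0] -> [0, 0, 16]  score +0 (running 0)
row 1: [0, 16, 64] -> [0, 16, 64]  score +0 (running 0)
row 2: [4, 4, 16] -> [0, 8, 16]  score +8 (running 8)
Board after move:
 0  0 16
 0 16 64
 0  8 16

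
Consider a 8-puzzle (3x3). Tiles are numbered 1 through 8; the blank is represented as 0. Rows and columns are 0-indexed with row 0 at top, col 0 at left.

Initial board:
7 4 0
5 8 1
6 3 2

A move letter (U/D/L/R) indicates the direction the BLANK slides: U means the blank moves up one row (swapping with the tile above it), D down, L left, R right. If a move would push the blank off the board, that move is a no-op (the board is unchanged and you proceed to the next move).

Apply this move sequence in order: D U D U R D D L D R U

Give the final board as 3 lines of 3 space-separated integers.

After move 1 (D):
7 4 1
5 8 0
6 3 2

After move 2 (U):
7 4 0
5 8 1
6 3 2

After move 3 (D):
7 4 1
5 8 0
6 3 2

After move 4 (U):
7 4 0
5 8 1
6 3 2

After move 5 (R):
7 4 0
5 8 1
6 3 2

After move 6 (D):
7 4 1
5 8 0
6 3 2

After move 7 (D):
7 4 1
5 8 2
6 3 0

After move 8 (L):
7 4 1
5 8 2
6 0 3

After move 9 (D):
7 4 1
5 8 2
6 0 3

After move 10 (R):
7 4 1
5 8 2
6 3 0

After move 11 (U):
7 4 1
5 8 0
6 3 2

Answer: 7 4 1
5 8 0
6 3 2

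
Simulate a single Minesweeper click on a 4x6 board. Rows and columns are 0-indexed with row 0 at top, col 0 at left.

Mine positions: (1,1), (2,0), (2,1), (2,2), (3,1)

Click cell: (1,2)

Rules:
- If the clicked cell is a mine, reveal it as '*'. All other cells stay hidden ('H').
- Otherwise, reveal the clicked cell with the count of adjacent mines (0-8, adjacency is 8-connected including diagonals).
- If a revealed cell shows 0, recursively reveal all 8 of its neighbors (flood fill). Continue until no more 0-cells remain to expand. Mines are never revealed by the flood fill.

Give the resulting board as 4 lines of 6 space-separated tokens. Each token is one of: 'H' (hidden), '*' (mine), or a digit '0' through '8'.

H H H H H H
H H 3 H H H
H H H H H H
H H H H H H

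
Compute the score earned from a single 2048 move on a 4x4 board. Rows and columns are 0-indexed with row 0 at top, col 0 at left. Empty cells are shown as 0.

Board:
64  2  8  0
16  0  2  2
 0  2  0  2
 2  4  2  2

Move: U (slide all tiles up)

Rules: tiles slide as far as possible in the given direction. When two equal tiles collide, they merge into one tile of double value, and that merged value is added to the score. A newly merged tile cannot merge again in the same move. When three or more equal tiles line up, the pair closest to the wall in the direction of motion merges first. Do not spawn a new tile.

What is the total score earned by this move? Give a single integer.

Slide up:
col 0: [64, 16, 0, 2] -> [64, 16, 2, 0]  score +0 (running 0)
col 1: [2, 0, 2, 4] -> [4, 4, 0, 0]  score +4 (running 4)
col 2: [8, 2, 0, 2] -> [8, 4, 0, 0]  score +4 (running 8)
col 3: [0, 2, 2, 2] -> [4, 2, 0, 0]  score +4 (running 12)
Board after move:
64  4  8  4
16  4  4  2
 2  0  0  0
 0  0  0  0

Answer: 12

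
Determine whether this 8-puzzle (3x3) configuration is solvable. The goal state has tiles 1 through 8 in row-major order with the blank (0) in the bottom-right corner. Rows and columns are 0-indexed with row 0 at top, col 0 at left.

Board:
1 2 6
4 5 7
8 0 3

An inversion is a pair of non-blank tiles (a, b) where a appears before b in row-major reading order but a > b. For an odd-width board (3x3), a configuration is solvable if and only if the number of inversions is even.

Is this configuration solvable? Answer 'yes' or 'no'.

Inversions (pairs i<j in row-major order where tile[i] > tile[j] > 0): 7
7 is odd, so the puzzle is not solvable.

Answer: no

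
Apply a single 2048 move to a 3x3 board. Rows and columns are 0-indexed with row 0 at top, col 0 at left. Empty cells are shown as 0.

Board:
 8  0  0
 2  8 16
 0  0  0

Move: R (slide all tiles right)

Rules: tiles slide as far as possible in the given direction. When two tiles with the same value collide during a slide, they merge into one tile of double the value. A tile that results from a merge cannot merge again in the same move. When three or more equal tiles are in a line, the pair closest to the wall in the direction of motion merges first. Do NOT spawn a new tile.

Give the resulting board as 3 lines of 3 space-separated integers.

Slide right:
row 0: [8, 0, 0] -> [0, 0, 8]
row 1: [2, 8, 16] -> [2, 8, 16]
row 2: [0, 0, 0] -> [0, 0, 0]

Answer:  0  0  8
 2  8 16
 0  0  0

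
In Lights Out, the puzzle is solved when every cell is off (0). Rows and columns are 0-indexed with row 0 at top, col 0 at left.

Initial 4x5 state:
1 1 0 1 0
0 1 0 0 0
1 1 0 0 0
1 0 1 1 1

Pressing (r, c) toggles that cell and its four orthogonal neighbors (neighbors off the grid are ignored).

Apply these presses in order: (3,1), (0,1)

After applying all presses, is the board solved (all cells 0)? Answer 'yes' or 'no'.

After press 1 at (3,1):
1 1 0 1 0
0 1 0 0 0
1 0 0 0 0
0 1 0 1 1

After press 2 at (0,1):
0 0 1 1 0
0 0 0 0 0
1 0 0 0 0
0 1 0 1 1

Lights still on: 6

Answer: no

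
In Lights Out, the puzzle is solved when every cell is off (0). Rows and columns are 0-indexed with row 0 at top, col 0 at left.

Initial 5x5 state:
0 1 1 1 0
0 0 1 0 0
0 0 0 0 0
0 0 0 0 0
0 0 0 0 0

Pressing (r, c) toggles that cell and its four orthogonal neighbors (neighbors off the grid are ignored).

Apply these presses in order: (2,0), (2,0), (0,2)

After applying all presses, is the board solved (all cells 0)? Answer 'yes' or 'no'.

Answer: yes

Derivation:
After press 1 at (2,0):
0 1 1 1 0
1 0 1 0 0
1 1 0 0 0
1 0 0 0 0
0 0 0 0 0

After press 2 at (2,0):
0 1 1 1 0
0 0 1 0 0
0 0 0 0 0
0 0 0 0 0
0 0 0 0 0

After press 3 at (0,2):
0 0 0 0 0
0 0 0 0 0
0 0 0 0 0
0 0 0 0 0
0 0 0 0 0

Lights still on: 0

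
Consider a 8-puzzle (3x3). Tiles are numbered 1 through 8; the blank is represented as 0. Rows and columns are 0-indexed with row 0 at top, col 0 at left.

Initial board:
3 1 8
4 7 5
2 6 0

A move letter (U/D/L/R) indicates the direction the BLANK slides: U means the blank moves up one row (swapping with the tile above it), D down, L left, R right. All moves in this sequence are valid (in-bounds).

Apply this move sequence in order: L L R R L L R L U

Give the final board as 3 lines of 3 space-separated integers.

After move 1 (L):
3 1 8
4 7 5
2 0 6

After move 2 (L):
3 1 8
4 7 5
0 2 6

After move 3 (R):
3 1 8
4 7 5
2 0 6

After move 4 (R):
3 1 8
4 7 5
2 6 0

After move 5 (L):
3 1 8
4 7 5
2 0 6

After move 6 (L):
3 1 8
4 7 5
0 2 6

After move 7 (R):
3 1 8
4 7 5
2 0 6

After move 8 (L):
3 1 8
4 7 5
0 2 6

After move 9 (U):
3 1 8
0 7 5
4 2 6

Answer: 3 1 8
0 7 5
4 2 6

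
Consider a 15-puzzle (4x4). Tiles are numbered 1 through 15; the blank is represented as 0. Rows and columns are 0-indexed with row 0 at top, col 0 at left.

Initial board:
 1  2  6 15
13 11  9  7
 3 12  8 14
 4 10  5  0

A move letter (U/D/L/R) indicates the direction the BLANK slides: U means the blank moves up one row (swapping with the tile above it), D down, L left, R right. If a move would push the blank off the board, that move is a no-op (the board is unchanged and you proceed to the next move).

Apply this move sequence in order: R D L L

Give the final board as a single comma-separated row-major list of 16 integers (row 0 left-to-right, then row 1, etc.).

After move 1 (R):
 1  2  6 15
13 11  9  7
 3 12  8 14
 4 10  5  0

After move 2 (D):
 1  2  6 15
13 11  9  7
 3 12  8 14
 4 10  5  0

After move 3 (L):
 1  2  6 15
13 11  9  7
 3 12  8 14
 4 10  0  5

After move 4 (L):
 1  2  6 15
13 11  9  7
 3 12  8 14
 4  0 10  5

Answer: 1, 2, 6, 15, 13, 11, 9, 7, 3, 12, 8, 14, 4, 0, 10, 5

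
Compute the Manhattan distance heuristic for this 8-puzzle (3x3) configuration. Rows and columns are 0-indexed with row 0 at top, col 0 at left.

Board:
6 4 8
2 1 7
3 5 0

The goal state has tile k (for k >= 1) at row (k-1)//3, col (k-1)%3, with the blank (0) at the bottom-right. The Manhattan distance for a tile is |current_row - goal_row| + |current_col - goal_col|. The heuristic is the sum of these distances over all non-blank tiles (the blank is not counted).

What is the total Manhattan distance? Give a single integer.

Tile 6: at (0,0), goal (1,2), distance |0-1|+|0-2| = 3
Tile 4: at (0,1), goal (1,0), distance |0-1|+|1-0| = 2
Tile 8: at (0,2), goal (2,1), distance |0-2|+|2-1| = 3
Tile 2: at (1,0), goal (0,1), distance |1-0|+|0-1| = 2
Tile 1: at (1,1), goal (0,0), distance |1-0|+|1-0| = 2
Tile 7: at (1,2), goal (2,0), distance |1-2|+|2-0| = 3
Tile 3: at (2,0), goal (0,2), distance |2-0|+|0-2| = 4
Tile 5: at (2,1), goal (1,1), distance |2-1|+|1-1| = 1
Sum: 3 + 2 + 3 + 2 + 2 + 3 + 4 + 1 = 20

Answer: 20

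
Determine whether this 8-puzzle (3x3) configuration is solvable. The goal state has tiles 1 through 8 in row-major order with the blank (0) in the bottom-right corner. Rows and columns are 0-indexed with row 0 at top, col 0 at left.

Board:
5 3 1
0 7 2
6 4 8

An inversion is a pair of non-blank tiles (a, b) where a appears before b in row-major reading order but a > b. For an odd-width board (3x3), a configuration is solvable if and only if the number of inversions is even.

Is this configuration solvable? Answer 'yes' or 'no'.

Answer: yes

Derivation:
Inversions (pairs i<j in row-major order where tile[i] > tile[j] > 0): 10
10 is even, so the puzzle is solvable.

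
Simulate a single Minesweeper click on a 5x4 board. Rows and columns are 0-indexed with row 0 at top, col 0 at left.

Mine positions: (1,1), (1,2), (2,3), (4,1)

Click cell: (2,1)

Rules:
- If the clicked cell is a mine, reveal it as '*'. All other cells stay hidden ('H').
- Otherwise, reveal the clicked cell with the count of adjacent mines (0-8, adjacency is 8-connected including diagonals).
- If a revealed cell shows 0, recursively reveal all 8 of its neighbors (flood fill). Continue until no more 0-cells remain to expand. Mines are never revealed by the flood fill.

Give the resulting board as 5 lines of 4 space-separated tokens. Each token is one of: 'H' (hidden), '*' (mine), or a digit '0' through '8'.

H H H H
H H H H
H 2 H H
H H H H
H H H H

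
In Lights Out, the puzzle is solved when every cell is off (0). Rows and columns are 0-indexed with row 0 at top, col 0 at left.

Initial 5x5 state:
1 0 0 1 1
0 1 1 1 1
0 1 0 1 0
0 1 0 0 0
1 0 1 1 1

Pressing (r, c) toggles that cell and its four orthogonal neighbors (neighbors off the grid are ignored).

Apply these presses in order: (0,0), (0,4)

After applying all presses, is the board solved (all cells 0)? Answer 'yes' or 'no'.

After press 1 at (0,0):
0 1 0 1 1
1 1 1 1 1
0 1 0 1 0
0 1 0 0 0
1 0 1 1 1

After press 2 at (0,4):
0 1 0 0 0
1 1 1 1 0
0 1 0 1 0
0 1 0 0 0
1 0 1 1 1

Lights still on: 12

Answer: no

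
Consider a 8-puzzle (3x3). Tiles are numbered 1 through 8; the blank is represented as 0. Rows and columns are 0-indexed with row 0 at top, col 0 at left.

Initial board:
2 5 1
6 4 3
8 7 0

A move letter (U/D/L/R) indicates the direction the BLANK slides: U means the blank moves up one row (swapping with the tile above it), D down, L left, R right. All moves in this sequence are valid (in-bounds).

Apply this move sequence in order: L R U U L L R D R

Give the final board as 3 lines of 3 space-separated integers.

Answer: 2 4 5
6 1 0
8 7 3

Derivation:
After move 1 (L):
2 5 1
6 4 3
8 0 7

After move 2 (R):
2 5 1
6 4 3
8 7 0

After move 3 (U):
2 5 1
6 4 0
8 7 3

After move 4 (U):
2 5 0
6 4 1
8 7 3

After move 5 (L):
2 0 5
6 4 1
8 7 3

After move 6 (L):
0 2 5
6 4 1
8 7 3

After move 7 (R):
2 0 5
6 4 1
8 7 3

After move 8 (D):
2 4 5
6 0 1
8 7 3

After move 9 (R):
2 4 5
6 1 0
8 7 3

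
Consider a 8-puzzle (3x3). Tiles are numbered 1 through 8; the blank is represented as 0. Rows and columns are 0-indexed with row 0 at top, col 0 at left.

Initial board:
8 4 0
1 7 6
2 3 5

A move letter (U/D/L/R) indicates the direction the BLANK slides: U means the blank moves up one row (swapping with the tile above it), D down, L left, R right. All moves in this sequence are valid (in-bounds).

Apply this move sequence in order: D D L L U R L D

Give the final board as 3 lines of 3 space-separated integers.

Answer: 8 4 6
1 7 5
0 2 3

Derivation:
After move 1 (D):
8 4 6
1 7 0
2 3 5

After move 2 (D):
8 4 6
1 7 5
2 3 0

After move 3 (L):
8 4 6
1 7 5
2 0 3

After move 4 (L):
8 4 6
1 7 5
0 2 3

After move 5 (U):
8 4 6
0 7 5
1 2 3

After move 6 (R):
8 4 6
7 0 5
1 2 3

After move 7 (L):
8 4 6
0 7 5
1 2 3

After move 8 (D):
8 4 6
1 7 5
0 2 3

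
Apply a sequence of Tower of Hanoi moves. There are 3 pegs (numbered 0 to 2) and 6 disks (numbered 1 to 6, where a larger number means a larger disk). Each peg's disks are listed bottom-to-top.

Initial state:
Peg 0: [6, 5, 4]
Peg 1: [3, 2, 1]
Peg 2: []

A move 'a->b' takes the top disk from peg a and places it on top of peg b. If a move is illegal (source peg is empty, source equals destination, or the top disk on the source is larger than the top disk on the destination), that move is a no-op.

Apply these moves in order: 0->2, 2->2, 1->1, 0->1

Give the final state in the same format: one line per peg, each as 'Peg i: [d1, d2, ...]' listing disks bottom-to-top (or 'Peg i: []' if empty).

Answer: Peg 0: [6, 5]
Peg 1: [3, 2, 1]
Peg 2: [4]

Derivation:
After move 1 (0->2):
Peg 0: [6, 5]
Peg 1: [3, 2, 1]
Peg 2: [4]

After move 2 (2->2):
Peg 0: [6, 5]
Peg 1: [3, 2, 1]
Peg 2: [4]

After move 3 (1->1):
Peg 0: [6, 5]
Peg 1: [3, 2, 1]
Peg 2: [4]

After move 4 (0->1):
Peg 0: [6, 5]
Peg 1: [3, 2, 1]
Peg 2: [4]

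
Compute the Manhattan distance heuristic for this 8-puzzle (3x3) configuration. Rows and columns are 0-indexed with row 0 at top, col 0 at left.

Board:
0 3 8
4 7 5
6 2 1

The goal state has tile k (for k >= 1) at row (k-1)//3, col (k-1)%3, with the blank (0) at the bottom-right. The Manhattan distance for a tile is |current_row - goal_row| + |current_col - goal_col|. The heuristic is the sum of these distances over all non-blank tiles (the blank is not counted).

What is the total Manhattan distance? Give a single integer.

Answer: 16

Derivation:
Tile 3: at (0,1), goal (0,2), distance |0-0|+|1-2| = 1
Tile 8: at (0,2), goal (2,1), distance |0-2|+|2-1| = 3
Tile 4: at (1,0), goal (1,0), distance |1-1|+|0-0| = 0
Tile 7: at (1,1), goal (2,0), distance |1-2|+|1-0| = 2
Tile 5: at (1,2), goal (1,1), distance |1-1|+|2-1| = 1
Tile 6: at (2,0), goal (1,2), distance |2-1|+|0-2| = 3
Tile 2: at (2,1), goal (0,1), distance |2-0|+|1-1| = 2
Tile 1: at (2,2), goal (0,0), distance |2-0|+|2-0| = 4
Sum: 1 + 3 + 0 + 2 + 1 + 3 + 2 + 4 = 16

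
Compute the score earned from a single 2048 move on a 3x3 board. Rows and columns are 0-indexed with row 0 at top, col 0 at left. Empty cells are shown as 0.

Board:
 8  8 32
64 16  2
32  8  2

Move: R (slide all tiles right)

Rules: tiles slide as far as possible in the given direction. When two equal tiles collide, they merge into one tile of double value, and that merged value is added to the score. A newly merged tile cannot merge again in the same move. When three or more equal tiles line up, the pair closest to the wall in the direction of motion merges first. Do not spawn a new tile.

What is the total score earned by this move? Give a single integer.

Answer: 16

Derivation:
Slide right:
row 0: [8, 8, 32] -> [0, 16, 32]  score +16 (running 16)
row 1: [64, 16, 2] -> [64, 16, 2]  score +0 (running 16)
row 2: [32, 8, 2] -> [32, 8, 2]  score +0 (running 16)
Board after move:
 0 16 32
64 16  2
32  8  2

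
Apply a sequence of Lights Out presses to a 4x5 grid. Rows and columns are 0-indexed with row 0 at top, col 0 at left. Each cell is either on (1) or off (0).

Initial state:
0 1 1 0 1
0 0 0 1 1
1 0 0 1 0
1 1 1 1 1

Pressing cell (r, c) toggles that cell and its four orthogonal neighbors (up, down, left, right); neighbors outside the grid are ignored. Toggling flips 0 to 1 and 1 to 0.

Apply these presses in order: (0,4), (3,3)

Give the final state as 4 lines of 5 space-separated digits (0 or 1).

Answer: 0 1 1 1 0
0 0 0 1 0
1 0 0 0 0
1 1 0 0 0

Derivation:
After press 1 at (0,4):
0 1 1 1 0
0 0 0 1 0
1 0 0 1 0
1 1 1 1 1

After press 2 at (3,3):
0 1 1 1 0
0 0 0 1 0
1 0 0 0 0
1 1 0 0 0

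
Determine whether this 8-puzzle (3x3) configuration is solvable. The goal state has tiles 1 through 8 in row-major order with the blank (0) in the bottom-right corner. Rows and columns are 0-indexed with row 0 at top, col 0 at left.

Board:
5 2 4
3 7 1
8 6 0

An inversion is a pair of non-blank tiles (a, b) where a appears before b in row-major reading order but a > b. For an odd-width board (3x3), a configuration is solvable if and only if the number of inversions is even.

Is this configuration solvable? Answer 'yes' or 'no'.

Inversions (pairs i<j in row-major order where tile[i] > tile[j] > 0): 11
11 is odd, so the puzzle is not solvable.

Answer: no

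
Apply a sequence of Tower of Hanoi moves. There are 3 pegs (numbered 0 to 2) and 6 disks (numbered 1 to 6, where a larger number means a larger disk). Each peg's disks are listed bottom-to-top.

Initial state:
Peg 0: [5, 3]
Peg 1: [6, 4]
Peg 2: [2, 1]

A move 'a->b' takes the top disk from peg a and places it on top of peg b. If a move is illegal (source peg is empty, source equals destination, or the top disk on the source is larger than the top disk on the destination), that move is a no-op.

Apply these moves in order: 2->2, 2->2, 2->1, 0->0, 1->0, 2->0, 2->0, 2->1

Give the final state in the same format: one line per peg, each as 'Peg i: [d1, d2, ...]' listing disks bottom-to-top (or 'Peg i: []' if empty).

Answer: Peg 0: [5, 3, 1]
Peg 1: [6, 4, 2]
Peg 2: []

Derivation:
After move 1 (2->2):
Peg 0: [5, 3]
Peg 1: [6, 4]
Peg 2: [2, 1]

After move 2 (2->2):
Peg 0: [5, 3]
Peg 1: [6, 4]
Peg 2: [2, 1]

After move 3 (2->1):
Peg 0: [5, 3]
Peg 1: [6, 4, 1]
Peg 2: [2]

After move 4 (0->0):
Peg 0: [5, 3]
Peg 1: [6, 4, 1]
Peg 2: [2]

After move 5 (1->0):
Peg 0: [5, 3, 1]
Peg 1: [6, 4]
Peg 2: [2]

After move 6 (2->0):
Peg 0: [5, 3, 1]
Peg 1: [6, 4]
Peg 2: [2]

After move 7 (2->0):
Peg 0: [5, 3, 1]
Peg 1: [6, 4]
Peg 2: [2]

After move 8 (2->1):
Peg 0: [5, 3, 1]
Peg 1: [6, 4, 2]
Peg 2: []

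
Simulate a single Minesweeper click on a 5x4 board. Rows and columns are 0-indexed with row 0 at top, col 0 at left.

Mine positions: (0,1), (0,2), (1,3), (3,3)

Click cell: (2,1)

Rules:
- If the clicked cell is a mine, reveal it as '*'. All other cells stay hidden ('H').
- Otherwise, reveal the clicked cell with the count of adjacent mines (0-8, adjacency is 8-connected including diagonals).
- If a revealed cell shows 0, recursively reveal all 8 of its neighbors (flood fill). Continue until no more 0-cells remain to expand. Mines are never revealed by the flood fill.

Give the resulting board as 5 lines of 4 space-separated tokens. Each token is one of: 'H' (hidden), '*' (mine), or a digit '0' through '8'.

H H H H
1 2 3 H
0 0 2 H
0 0 1 H
0 0 1 H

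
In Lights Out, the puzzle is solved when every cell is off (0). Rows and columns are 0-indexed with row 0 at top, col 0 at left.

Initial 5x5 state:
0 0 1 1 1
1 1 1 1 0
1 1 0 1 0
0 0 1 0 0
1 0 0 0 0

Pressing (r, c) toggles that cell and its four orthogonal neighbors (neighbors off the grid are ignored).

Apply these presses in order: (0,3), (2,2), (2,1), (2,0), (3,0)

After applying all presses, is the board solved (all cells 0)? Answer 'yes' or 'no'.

After press 1 at (0,3):
0 0 0 0 0
1 1 1 0 0
1 1 0 1 0
0 0 1 0 0
1 0 0 0 0

After press 2 at (2,2):
0 0 0 0 0
1 1 0 0 0
1 0 1 0 0
0 0 0 0 0
1 0 0 0 0

After press 3 at (2,1):
0 0 0 0 0
1 0 0 0 0
0 1 0 0 0
0 1 0 0 0
1 0 0 0 0

After press 4 at (2,0):
0 0 0 0 0
0 0 0 0 0
1 0 0 0 0
1 1 0 0 0
1 0 0 0 0

After press 5 at (3,0):
0 0 0 0 0
0 0 0 0 0
0 0 0 0 0
0 0 0 0 0
0 0 0 0 0

Lights still on: 0

Answer: yes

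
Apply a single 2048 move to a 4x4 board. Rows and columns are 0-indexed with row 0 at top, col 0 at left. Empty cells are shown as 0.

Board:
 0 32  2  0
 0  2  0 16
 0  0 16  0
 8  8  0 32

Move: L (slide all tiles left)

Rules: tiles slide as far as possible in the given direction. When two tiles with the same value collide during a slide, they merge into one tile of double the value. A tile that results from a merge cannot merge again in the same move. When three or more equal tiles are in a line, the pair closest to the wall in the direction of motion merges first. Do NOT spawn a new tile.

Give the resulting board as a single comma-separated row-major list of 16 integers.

Answer: 32, 2, 0, 0, 2, 16, 0, 0, 16, 0, 0, 0, 16, 32, 0, 0

Derivation:
Slide left:
row 0: [0, 32, 2, 0] -> [32, 2, 0, 0]
row 1: [0, 2, 0, 16] -> [2, 16, 0, 0]
row 2: [0, 0, 16, 0] -> [16, 0, 0, 0]
row 3: [8, 8, 0, 32] -> [16, 32, 0, 0]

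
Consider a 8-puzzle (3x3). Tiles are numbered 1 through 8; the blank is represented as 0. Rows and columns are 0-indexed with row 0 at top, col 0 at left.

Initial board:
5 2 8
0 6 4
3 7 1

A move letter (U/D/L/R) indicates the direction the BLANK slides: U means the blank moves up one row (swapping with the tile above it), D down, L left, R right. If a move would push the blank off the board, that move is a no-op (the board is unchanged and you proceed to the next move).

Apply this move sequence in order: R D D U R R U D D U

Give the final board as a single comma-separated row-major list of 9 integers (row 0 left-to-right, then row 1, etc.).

Answer: 5, 2, 8, 6, 4, 0, 3, 7, 1

Derivation:
After move 1 (R):
5 2 8
6 0 4
3 7 1

After move 2 (D):
5 2 8
6 7 4
3 0 1

After move 3 (D):
5 2 8
6 7 4
3 0 1

After move 4 (U):
5 2 8
6 0 4
3 7 1

After move 5 (R):
5 2 8
6 4 0
3 7 1

After move 6 (R):
5 2 8
6 4 0
3 7 1

After move 7 (U):
5 2 0
6 4 8
3 7 1

After move 8 (D):
5 2 8
6 4 0
3 7 1

After move 9 (D):
5 2 8
6 4 1
3 7 0

After move 10 (U):
5 2 8
6 4 0
3 7 1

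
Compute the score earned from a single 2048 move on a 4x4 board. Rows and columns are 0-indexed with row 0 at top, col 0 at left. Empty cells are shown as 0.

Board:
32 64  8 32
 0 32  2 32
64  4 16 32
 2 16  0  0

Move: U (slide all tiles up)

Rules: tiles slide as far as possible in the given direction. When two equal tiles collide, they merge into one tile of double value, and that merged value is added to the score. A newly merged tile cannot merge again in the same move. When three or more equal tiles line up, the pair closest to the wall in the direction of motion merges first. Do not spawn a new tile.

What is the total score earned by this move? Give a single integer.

Slide up:
col 0: [32, 0, 64, 2] -> [32, 64, 2, 0]  score +0 (running 0)
col 1: [64, 32, 4, 16] -> [64, 32, 4, 16]  score +0 (running 0)
col 2: [8, 2, 16, 0] -> [8, 2, 16, 0]  score +0 (running 0)
col 3: [32, 32, 32, 0] -> [64, 32, 0, 0]  score +64 (running 64)
Board after move:
32 64  8 64
64 32  2 32
 2  4 16  0
 0 16  0  0

Answer: 64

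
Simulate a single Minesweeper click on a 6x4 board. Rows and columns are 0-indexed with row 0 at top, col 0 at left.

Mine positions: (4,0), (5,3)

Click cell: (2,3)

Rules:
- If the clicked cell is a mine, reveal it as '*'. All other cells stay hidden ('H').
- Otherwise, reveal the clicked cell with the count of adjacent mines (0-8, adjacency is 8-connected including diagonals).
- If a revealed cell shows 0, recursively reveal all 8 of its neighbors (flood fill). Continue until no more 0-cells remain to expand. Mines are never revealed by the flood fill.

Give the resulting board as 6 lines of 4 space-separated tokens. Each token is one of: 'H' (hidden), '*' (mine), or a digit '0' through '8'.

0 0 0 0
0 0 0 0
0 0 0 0
1 1 0 0
H 1 1 1
H H H H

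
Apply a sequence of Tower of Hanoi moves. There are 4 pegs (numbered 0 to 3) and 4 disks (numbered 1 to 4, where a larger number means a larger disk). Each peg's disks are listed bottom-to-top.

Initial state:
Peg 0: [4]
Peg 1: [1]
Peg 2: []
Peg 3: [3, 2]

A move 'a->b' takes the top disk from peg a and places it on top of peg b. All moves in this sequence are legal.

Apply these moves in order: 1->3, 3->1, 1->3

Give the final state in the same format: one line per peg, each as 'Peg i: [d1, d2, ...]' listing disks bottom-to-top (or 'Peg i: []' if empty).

Answer: Peg 0: [4]
Peg 1: []
Peg 2: []
Peg 3: [3, 2, 1]

Derivation:
After move 1 (1->3):
Peg 0: [4]
Peg 1: []
Peg 2: []
Peg 3: [3, 2, 1]

After move 2 (3->1):
Peg 0: [4]
Peg 1: [1]
Peg 2: []
Peg 3: [3, 2]

After move 3 (1->3):
Peg 0: [4]
Peg 1: []
Peg 2: []
Peg 3: [3, 2, 1]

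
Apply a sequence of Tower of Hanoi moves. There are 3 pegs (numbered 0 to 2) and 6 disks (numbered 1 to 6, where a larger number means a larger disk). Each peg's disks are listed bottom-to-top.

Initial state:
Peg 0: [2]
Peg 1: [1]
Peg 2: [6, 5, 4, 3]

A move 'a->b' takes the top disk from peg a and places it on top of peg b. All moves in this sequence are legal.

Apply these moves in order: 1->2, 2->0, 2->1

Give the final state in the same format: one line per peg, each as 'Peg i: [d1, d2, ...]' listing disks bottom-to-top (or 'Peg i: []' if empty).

After move 1 (1->2):
Peg 0: [2]
Peg 1: []
Peg 2: [6, 5, 4, 3, 1]

After move 2 (2->0):
Peg 0: [2, 1]
Peg 1: []
Peg 2: [6, 5, 4, 3]

After move 3 (2->1):
Peg 0: [2, 1]
Peg 1: [3]
Peg 2: [6, 5, 4]

Answer: Peg 0: [2, 1]
Peg 1: [3]
Peg 2: [6, 5, 4]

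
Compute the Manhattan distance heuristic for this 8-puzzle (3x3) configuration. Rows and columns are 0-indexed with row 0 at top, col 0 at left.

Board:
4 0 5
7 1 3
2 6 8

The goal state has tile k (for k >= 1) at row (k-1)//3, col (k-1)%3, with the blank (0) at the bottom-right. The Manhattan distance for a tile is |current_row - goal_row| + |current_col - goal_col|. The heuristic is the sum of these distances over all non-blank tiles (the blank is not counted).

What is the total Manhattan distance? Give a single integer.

Answer: 13

Derivation:
Tile 4: (0,0)->(1,0) = 1
Tile 5: (0,2)->(1,1) = 2
Tile 7: (1,0)->(2,0) = 1
Tile 1: (1,1)->(0,0) = 2
Tile 3: (1,2)->(0,2) = 1
Tile 2: (2,0)->(0,1) = 3
Tile 6: (2,1)->(1,2) = 2
Tile 8: (2,2)->(2,1) = 1
Sum: 1 + 2 + 1 + 2 + 1 + 3 + 2 + 1 = 13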